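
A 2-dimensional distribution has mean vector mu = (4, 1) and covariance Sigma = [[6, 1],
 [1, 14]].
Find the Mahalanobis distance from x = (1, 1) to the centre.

Step 1 — centre the observation: (x - mu) = (-3, 0).

Step 2 — invert Sigma. det(Sigma) = 6·14 - (1)² = 83.
  Sigma^{-1} = (1/det) · [[d, -b], [-b, a]] = [[0.1687, -0.012],
 [-0.012, 0.0723]].

Step 3 — form the quadratic (x - mu)^T · Sigma^{-1} · (x - mu):
  Sigma^{-1} · (x - mu) = (-0.506, 0.0361).
  (x - mu)^T · [Sigma^{-1} · (x - mu)] = (-3)·(-0.506) + (0)·(0.0361) = 1.5181.

Step 4 — take square root: d = √(1.5181) ≈ 1.2321.

d(x, mu) = √(1.5181) ≈ 1.2321


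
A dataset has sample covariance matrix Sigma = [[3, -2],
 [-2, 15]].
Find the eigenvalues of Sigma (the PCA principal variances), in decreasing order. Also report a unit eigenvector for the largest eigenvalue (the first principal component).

Step 1 — characteristic polynomial of 2×2 Sigma:
  det(Sigma - λI) = λ² - trace · λ + det = 0.
  trace = 3 + 15 = 18, det = 3·15 - (-2)² = 41.
Step 2 — discriminant:
  Δ = trace² - 4·det = 324 - 164 = 160.
Step 3 — eigenvalues:
  λ = (trace ± √Δ)/2 = (18 ± 12.6491)/2,
  λ_1 = 15.3246,  λ_2 = 2.6754.

Step 4 — unit eigenvector for λ_1: solve (Sigma - λ_1 I)v = 0. First row:
  (3 - 15.3246)·v_x + (-2)·v_y = 0, i.e. (-12.3246)·v_x + (-2)·v_y = 0,
  so v ∝ (b, λ_1 - a) = (-2, 12.3246); multiply by -1 so the first entry is positive: u = (2, -12.3246).
  ||u|| = √((2)² + (-12.3246)²) = √(155.8947) ≈ 12.4858,
  v_1 = u/||u|| ≈ (0.1602, -0.9871) (||v_1|| = 1).

λ_1 = 15.3246,  λ_2 = 2.6754;  v_1 ≈ (0.1602, -0.9871)


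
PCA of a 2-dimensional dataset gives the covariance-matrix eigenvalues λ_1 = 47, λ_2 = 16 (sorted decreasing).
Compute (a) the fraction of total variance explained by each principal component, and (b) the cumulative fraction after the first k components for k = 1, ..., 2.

Step 1 — total variance = trace(Sigma) = Σ λ_i = 47 + 16 = 63.

Step 2 — fraction explained by component i = λ_i / Σ λ:
  PC1: 47/63 = 0.746
  PC2: 16/63 = 0.254

Step 3 — cumulative fraction after k components = (λ_1 + ... + λ_k) / Σ λ:
  k = 1: 47/63 = 0.746
  k = 2: (47 + 16)/63 = 63/63 = 1

Summary (fraction, with percent):

explained: PC1 0.746 (74.6%), PC2 0.254 (25.4%);  cumulative: 0.746, 1


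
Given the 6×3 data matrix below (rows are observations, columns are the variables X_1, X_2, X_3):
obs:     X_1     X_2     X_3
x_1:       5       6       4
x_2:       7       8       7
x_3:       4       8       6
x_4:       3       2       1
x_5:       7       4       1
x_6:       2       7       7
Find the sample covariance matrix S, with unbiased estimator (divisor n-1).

Step 1 — column means:
  mean(X_1) = (5 + 7 + 4 + 3 + 7 + 2) / 6 = 28/6 = 4.6667
  mean(X_2) = (6 + 8 + 8 + 2 + 4 + 7) / 6 = 35/6 = 5.8333
  mean(X_3) = (4 + 7 + 6 + 1 + 1 + 7) / 6 = 26/6 = 4.3333

Step 2 — sample covariance S[i,j] = (1/(n-1)) · Σ_k (x_{k,i} - mean_i) · (x_{k,j} - mean_j), with n-1 = 5.
  S[X_1,X_1] = ((0.3333)·(0.3333) + (2.3333)·(2.3333) + (-0.6667)·(-0.6667) + (-1.6667)·(-1.6667) + (2.3333)·(2.3333) + (-2.6667)·(-2.6667)) / 5 = 21.3333/5 = 4.2667
  S[X_1,X_2] = ((0.3333)·(0.1667) + (2.3333)·(2.1667) + (-0.6667)·(2.1667) + (-1.6667)·(-3.8333) + (2.3333)·(-1.8333) + (-2.6667)·(1.1667)) / 5 = 2.6667/5 = 0.5333
  S[X_1,X_3] = ((0.3333)·(-0.3333) + (2.3333)·(2.6667) + (-0.6667)·(1.6667) + (-1.6667)·(-3.3333) + (2.3333)·(-3.3333) + (-2.6667)·(2.6667)) / 5 = -4.3333/5 = -0.8667
  S[X_2,X_2] = ((0.1667)·(0.1667) + (2.1667)·(2.1667) + (2.1667)·(2.1667) + (-3.8333)·(-3.8333) + (-1.8333)·(-1.8333) + (1.1667)·(1.1667)) / 5 = 28.8333/5 = 5.7667
  S[X_2,X_3] = ((0.1667)·(-0.3333) + (2.1667)·(2.6667) + (2.1667)·(1.6667) + (-3.8333)·(-3.3333) + (-1.8333)·(-3.3333) + (1.1667)·(2.6667)) / 5 = 31.3333/5 = 6.2667
  S[X_3,X_3] = ((-0.3333)·(-0.3333) + (2.6667)·(2.6667) + (1.6667)·(1.6667) + (-3.3333)·(-3.3333) + (-3.3333)·(-3.3333) + (2.6667)·(2.6667)) / 5 = 39.3333/5 = 7.8667

S is symmetric (S[j,i] = S[i,j]). Assembling:

S = [[4.2667, 0.5333, -0.8667],
 [0.5333, 5.7667, 6.2667],
 [-0.8667, 6.2667, 7.8667]]


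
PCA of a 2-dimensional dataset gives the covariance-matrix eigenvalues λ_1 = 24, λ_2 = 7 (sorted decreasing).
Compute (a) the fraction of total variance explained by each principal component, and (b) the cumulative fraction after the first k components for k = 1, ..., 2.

Step 1 — total variance = trace(Sigma) = Σ λ_i = 24 + 7 = 31.

Step 2 — fraction explained by component i = λ_i / Σ λ:
  PC1: 24/31 = 0.7742
  PC2: 7/31 = 0.2258

Step 3 — cumulative fraction after k components = (λ_1 + ... + λ_k) / Σ λ:
  k = 1: 24/31 = 0.7742
  k = 2: (24 + 7)/31 = 31/31 = 1

Summary (fraction, with percent):

explained: PC1 0.7742 (77.42%), PC2 0.2258 (22.58%);  cumulative: 0.7742, 1


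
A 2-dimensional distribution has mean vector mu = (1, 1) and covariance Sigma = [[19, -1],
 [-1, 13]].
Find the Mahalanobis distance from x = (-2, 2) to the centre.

Step 1 — centre the observation: (x - mu) = (-3, 1).

Step 2 — invert Sigma. det(Sigma) = 19·13 - (-1)² = 246.
  Sigma^{-1} = (1/det) · [[d, -b], [-b, a]] = [[0.0528, 0.0041],
 [0.0041, 0.0772]].

Step 3 — form the quadratic (x - mu)^T · Sigma^{-1} · (x - mu):
  Sigma^{-1} · (x - mu) = (-0.1545, 0.065).
  (x - mu)^T · [Sigma^{-1} · (x - mu)] = (-3)·(-0.1545) + (1)·(0.065) = 0.5285.

Step 4 — take square root: d = √(0.5285) ≈ 0.7269.

d(x, mu) = √(0.5285) ≈ 0.7269


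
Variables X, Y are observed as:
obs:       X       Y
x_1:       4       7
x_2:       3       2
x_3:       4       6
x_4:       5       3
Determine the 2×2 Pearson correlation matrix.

Step 1 — column means:
  mean(X) = (4 + 3 + 4 + 5) / 4 = 16/4 = 4
  mean(Y) = (7 + 2 + 6 + 3) / 4 = 18/4 = 4.5

Step 2 — sample variances and covariances s[i,j] = (1/(n-1)) · Σ_k (x_{k,i} - mean_i) · (x_{k,j} - mean_j), with n-1 = 3:
  s[X,X] = ((0)·(0) + (-1)·(-1) + (0)·(0) + (1)·(1)) / 3 = 2/3 = 0.6667
  s[X,Y] = ((0)·(2.5) + (-1)·(-2.5) + (0)·(1.5) + (1)·(-1.5)) / 3 = 1/3 = 0.3333
  s[Y,Y] = ((2.5)·(2.5) + (-2.5)·(-2.5) + (1.5)·(1.5) + (-1.5)·(-1.5)) / 3 = 17/3 = 5.6667
  Sample standard deviations s_i = √(s[i,i]):
  s(X) = √(0.6667) = 0.8165
  s(Y) = √(5.6667) = 2.3805

Step 3 — r_{ij} = s_{ij} / (s_i · s_j):
  r[X,X] = 1 (diagonal).
  r[X,Y] = 0.3333 / (0.8165 · 2.3805) = 0.3333 / 1.9437 = 0.1715
  r[Y,Y] = 1 (diagonal).

R is symmetric with unit diagonal. Assembling:

R = [[1, 0.1715],
 [0.1715, 1]]


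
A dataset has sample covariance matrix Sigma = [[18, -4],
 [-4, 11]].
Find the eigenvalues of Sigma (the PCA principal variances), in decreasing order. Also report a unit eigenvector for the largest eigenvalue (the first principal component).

Step 1 — characteristic polynomial of 2×2 Sigma:
  det(Sigma - λI) = λ² - trace · λ + det = 0.
  trace = 18 + 11 = 29, det = 18·11 - (-4)² = 182.
Step 2 — discriminant:
  Δ = trace² - 4·det = 841 - 728 = 113.
Step 3 — eigenvalues:
  λ = (trace ± √Δ)/2 = (29 ± 10.6301)/2,
  λ_1 = 19.8151,  λ_2 = 9.1849.

Step 4 — unit eigenvector for λ_1: solve (Sigma - λ_1 I)v = 0. First row:
  (18 - 19.8151)·v_x + (-4)·v_y = 0, i.e. (-1.8151)·v_x + (-4)·v_y = 0,
  so v ∝ (b, λ_1 - a) = (-4, 1.8151); multiply by -1 so the first entry is positive: u = (4, -1.8151).
  ||u|| = √((4)² + (-1.8151)²) = √(19.2945) ≈ 4.3925,
  v_1 = u/||u|| ≈ (0.9106, -0.4132) (||v_1|| = 1).

λ_1 = 19.8151,  λ_2 = 9.1849;  v_1 ≈ (0.9106, -0.4132)


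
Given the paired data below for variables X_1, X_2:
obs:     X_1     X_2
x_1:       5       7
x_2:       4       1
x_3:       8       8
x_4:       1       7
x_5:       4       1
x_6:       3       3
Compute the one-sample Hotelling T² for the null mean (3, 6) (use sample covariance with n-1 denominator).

Step 1 — sample mean vector:
  mean(X_1) = (5 + 4 + 8 + 1 + 4 + 3) / 6 = 25/6 = 4.1667
  mean(X_2) = (7 + 1 + 8 + 7 + 1 + 3) / 6 = 27/6 = 4.5
  x̄ = (4.1667, 4.5),  deviation x̄ - mu_0 = (4.1667, 4.5) - (3, 6) = (1.1667, -1.5).

Step 2 — sample covariance matrix, S[i,j] = (1/(n-1)) · Σ_k (x_{k,i} - mean_i) · (x_{k,j} - mean_j), divisor n-1 = 5:
  S[X_1,X_1] = ((0.8333)·(0.8333) + (-0.1667)·(-0.1667) + (3.8333)·(3.8333) + (-3.1667)·(-3.1667) + (-0.1667)·(-0.1667) + (-1.1667)·(-1.1667)) / 5 = 26.8333/5 = 5.3667
  S[X_1,X_2] = ((0.8333)·(2.5) + (-0.1667)·(-3.5) + (3.8333)·(3.5) + (-3.1667)·(2.5) + (-0.1667)·(-3.5) + (-1.1667)·(-1.5)) / 5 = 10.5/5 = 2.1
  S[X_2,X_2] = ((2.5)·(2.5) + (-3.5)·(-3.5) + (3.5)·(3.5) + (2.5)·(2.5) + (-3.5)·(-3.5) + (-1.5)·(-1.5)) / 5 = 51.5/5 = 10.3
  S = [[5.3667, 2.1],
 [2.1, 10.3]].

Step 3 — invert S. det(S) = 5.3667·10.3 - (2.1)² = 50.8667.
  S^{-1} = (1/det) · [[d, -b], [-b, a]] = [[0.2025, -0.0413],
 [-0.0413, 0.1055]].

Step 4 — quadratic form (x̄ - mu_0)^T · S^{-1} · (x̄ - mu_0):
  S^{-1} · (x̄ - mu_0) = (0.2982, -0.2064),
  (x̄ - mu_0)^T · [...] = (1.1667)·(0.2982) + (-1.5)·(-0.2064) = 0.6575.

Step 5 — scale by n: T² = 6 · 0.6575 = 3.945.

T² ≈ 3.945


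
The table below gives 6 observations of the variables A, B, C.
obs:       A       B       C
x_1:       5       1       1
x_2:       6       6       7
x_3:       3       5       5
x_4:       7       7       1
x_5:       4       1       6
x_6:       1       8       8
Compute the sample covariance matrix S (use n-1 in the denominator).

Step 1 — column means:
  mean(A) = (5 + 6 + 3 + 7 + 4 + 1) / 6 = 26/6 = 4.3333
  mean(B) = (1 + 6 + 5 + 7 + 1 + 8) / 6 = 28/6 = 4.6667
  mean(C) = (1 + 7 + 5 + 1 + 6 + 8) / 6 = 28/6 = 4.6667

Step 2 — sample covariance S[i,j] = (1/(n-1)) · Σ_k (x_{k,i} - mean_i) · (x_{k,j} - mean_j), with n-1 = 5.
  S[A,A] = ((0.6667)·(0.6667) + (1.6667)·(1.6667) + (-1.3333)·(-1.3333) + (2.6667)·(2.6667) + (-0.3333)·(-0.3333) + (-3.3333)·(-3.3333)) / 5 = 23.3333/5 = 4.6667
  S[A,B] = ((0.6667)·(-3.6667) + (1.6667)·(1.3333) + (-1.3333)·(0.3333) + (2.6667)·(2.3333) + (-0.3333)·(-3.6667) + (-3.3333)·(3.3333)) / 5 = -4.3333/5 = -0.8667
  S[A,C] = ((0.6667)·(-3.6667) + (1.6667)·(2.3333) + (-1.3333)·(0.3333) + (2.6667)·(-3.6667) + (-0.3333)·(1.3333) + (-3.3333)·(3.3333)) / 5 = -20.3333/5 = -4.0667
  S[B,B] = ((-3.6667)·(-3.6667) + (1.3333)·(1.3333) + (0.3333)·(0.3333) + (2.3333)·(2.3333) + (-3.6667)·(-3.6667) + (3.3333)·(3.3333)) / 5 = 45.3333/5 = 9.0667
  S[B,C] = ((-3.6667)·(-3.6667) + (1.3333)·(2.3333) + (0.3333)·(0.3333) + (2.3333)·(-3.6667) + (-3.6667)·(1.3333) + (3.3333)·(3.3333)) / 5 = 14.3333/5 = 2.8667
  S[C,C] = ((-3.6667)·(-3.6667) + (2.3333)·(2.3333) + (0.3333)·(0.3333) + (-3.6667)·(-3.6667) + (1.3333)·(1.3333) + (3.3333)·(3.3333)) / 5 = 45.3333/5 = 9.0667

S is symmetric (S[j,i] = S[i,j]). Assembling:

S = [[4.6667, -0.8667, -4.0667],
 [-0.8667, 9.0667, 2.8667],
 [-4.0667, 2.8667, 9.0667]]


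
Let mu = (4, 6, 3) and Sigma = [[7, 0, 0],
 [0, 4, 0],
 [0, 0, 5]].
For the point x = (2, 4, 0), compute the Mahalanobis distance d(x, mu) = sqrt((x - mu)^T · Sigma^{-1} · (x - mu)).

Step 1 — centre the observation: (x - mu) = (-2, -2, -3).

Step 2 — invert Sigma (cofactor / det for 3×3, or solve directly):
  Sigma^{-1} = [[0.1429, 0, 0],
 [0, 0.25, 0],
 [0, 0, 0.2]].

Step 3 — form the quadratic (x - mu)^T · Sigma^{-1} · (x - mu):
  Sigma^{-1} · (x - mu) = (-0.2857, -0.5, -0.6).
  (x - mu)^T · [Sigma^{-1} · (x - mu)] = (-2)·(-0.2857) + (-2)·(-0.5) + (-3)·(-0.6) = 3.3714.

Step 4 — take square root: d = √(3.3714) ≈ 1.8361.

d(x, mu) = √(3.3714) ≈ 1.8361


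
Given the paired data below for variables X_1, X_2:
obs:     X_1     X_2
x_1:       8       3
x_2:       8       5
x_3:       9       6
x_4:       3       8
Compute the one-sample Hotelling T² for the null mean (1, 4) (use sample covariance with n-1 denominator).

Step 1 — sample mean vector:
  mean(X_1) = (8 + 8 + 9 + 3) / 4 = 28/4 = 7
  mean(X_2) = (3 + 5 + 6 + 8) / 4 = 22/4 = 5.5
  x̄ = (7, 5.5),  deviation x̄ - mu_0 = (7, 5.5) - (1, 4) = (6, 1.5).

Step 2 — sample covariance matrix, S[i,j] = (1/(n-1)) · Σ_k (x_{k,i} - mean_i) · (x_{k,j} - mean_j), divisor n-1 = 3:
  S[X_1,X_1] = ((1)·(1) + (1)·(1) + (2)·(2) + (-4)·(-4)) / 3 = 22/3 = 7.3333
  S[X_1,X_2] = ((1)·(-2.5) + (1)·(-0.5) + (2)·(0.5) + (-4)·(2.5)) / 3 = -12/3 = -4
  S[X_2,X_2] = ((-2.5)·(-2.5) + (-0.5)·(-0.5) + (0.5)·(0.5) + (2.5)·(2.5)) / 3 = 13/3 = 4.3333
  S = [[7.3333, -4],
 [-4, 4.3333]].

Step 3 — invert S. det(S) = 7.3333·4.3333 - (-4)² = 15.7778.
  S^{-1} = (1/det) · [[d, -b], [-b, a]] = [[0.2746, 0.2535],
 [0.2535, 0.4648]].

Step 4 — quadratic form (x̄ - mu_0)^T · S^{-1} · (x̄ - mu_0):
  S^{-1} · (x̄ - mu_0) = (2.0282, 2.2183),
  (x̄ - mu_0)^T · [...] = (6)·(2.0282) + (1.5)·(2.2183) = 15.4965.

Step 5 — scale by n: T² = 4 · 15.4965 = 61.9859.

T² ≈ 61.9859


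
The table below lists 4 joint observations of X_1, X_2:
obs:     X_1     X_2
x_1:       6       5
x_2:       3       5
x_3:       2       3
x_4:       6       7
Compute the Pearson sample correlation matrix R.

Step 1 — column means:
  mean(X_1) = (6 + 3 + 2 + 6) / 4 = 17/4 = 4.25
  mean(X_2) = (5 + 5 + 3 + 7) / 4 = 20/4 = 5

Step 2 — sample variances and covariances s[i,j] = (1/(n-1)) · Σ_k (x_{k,i} - mean_i) · (x_{k,j} - mean_j), with n-1 = 3:
  s[X_1,X_1] = ((1.75)·(1.75) + (-1.25)·(-1.25) + (-2.25)·(-2.25) + (1.75)·(1.75)) / 3 = 12.75/3 = 4.25
  s[X_1,X_2] = ((1.75)·(0) + (-1.25)·(0) + (-2.25)·(-2) + (1.75)·(2)) / 3 = 8/3 = 2.6667
  s[X_2,X_2] = ((0)·(0) + (0)·(0) + (-2)·(-2) + (2)·(2)) / 3 = 8/3 = 2.6667
  Sample standard deviations s_i = √(s[i,i]):
  s(X_1) = √(4.25) = 2.0616
  s(X_2) = √(2.6667) = 1.633

Step 3 — r_{ij} = s_{ij} / (s_i · s_j):
  r[X_1,X_1] = 1 (diagonal).
  r[X_1,X_2] = 2.6667 / (2.0616 · 1.633) = 2.6667 / 3.3665 = 0.7921
  r[X_2,X_2] = 1 (diagonal).

R is symmetric with unit diagonal. Assembling:

R = [[1, 0.7921],
 [0.7921, 1]]


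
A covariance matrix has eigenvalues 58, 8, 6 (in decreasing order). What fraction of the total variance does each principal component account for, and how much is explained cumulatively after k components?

Step 1 — total variance = trace(Sigma) = Σ λ_i = 58 + 8 + 6 = 72.

Step 2 — fraction explained by component i = λ_i / Σ λ:
  PC1: 58/72 = 0.8056
  PC2: 8/72 = 0.1111
  PC3: 6/72 = 0.0833

Step 3 — cumulative fraction after k components = (λ_1 + ... + λ_k) / Σ λ:
  k = 1: 58/72 = 0.8056
  k = 2: (58 + 8)/72 = 66/72 = 0.9167
  k = 3: (58 + 8 + 6)/72 = 72/72 = 1

Summary (fraction, with percent):

explained: PC1 0.8056 (80.56%), PC2 0.1111 (11.11%), PC3 0.0833 (8.33%);  cumulative: 0.8056, 0.9167, 1


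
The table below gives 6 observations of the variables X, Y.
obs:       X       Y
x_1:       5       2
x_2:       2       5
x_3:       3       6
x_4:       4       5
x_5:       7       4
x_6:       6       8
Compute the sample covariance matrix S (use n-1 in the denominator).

Step 1 — column means:
  mean(X) = (5 + 2 + 3 + 4 + 7 + 6) / 6 = 27/6 = 4.5
  mean(Y) = (2 + 5 + 6 + 5 + 4 + 8) / 6 = 30/6 = 5

Step 2 — sample covariance S[i,j] = (1/(n-1)) · Σ_k (x_{k,i} - mean_i) · (x_{k,j} - mean_j), with n-1 = 5.
  S[X,X] = ((0.5)·(0.5) + (-2.5)·(-2.5) + (-1.5)·(-1.5) + (-0.5)·(-0.5) + (2.5)·(2.5) + (1.5)·(1.5)) / 5 = 17.5/5 = 3.5
  S[X,Y] = ((0.5)·(-3) + (-2.5)·(0) + (-1.5)·(1) + (-0.5)·(0) + (2.5)·(-1) + (1.5)·(3)) / 5 = -1/5 = -0.2
  S[Y,Y] = ((-3)·(-3) + (0)·(0) + (1)·(1) + (0)·(0) + (-1)·(-1) + (3)·(3)) / 5 = 20/5 = 4

S is symmetric (S[j,i] = S[i,j]). Assembling:

S = [[3.5, -0.2],
 [-0.2, 4]]


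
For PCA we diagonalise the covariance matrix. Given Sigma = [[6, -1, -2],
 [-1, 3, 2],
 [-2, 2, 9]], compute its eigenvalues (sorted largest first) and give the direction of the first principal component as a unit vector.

Step 1 — characteristic polynomial p(λ) = det(λI - Sigma) = λ³ - tr·λ² + c_1·λ - det, where tr = trace, c_1 = sum of the principal 2×2 minors, det = det(Sigma):
  tr = 6 + 3 + 9 = 18,
  c_1 = (6·3 - (-1)²) + (6·9 - (-2)²) + (3·9 - (2)²) = 17 + 50 + 23 = 90,
  det = 6·(3·9 - (2)²) - (-1)·((-1)·9 - (2)·(-2)) + (-2)·((-1)·(2) - 3·(-2)) = 6·(23) - (-1)·(-5) + (-2)·(4) = 125.
  So p(λ) = λ³ - 18λ² + 90λ - 125.
Step 2 — look for an integer root (rational root theorem: any rational root is an integer divisor of 125). Testing λ = 5:
  p(5) = 125 - 450 + 450 - 125 = 0  ✓
  Dividing out (λ - 5): p(λ) = (λ - 5)(λ² - 13λ + 25).
Step 3 — remaining eigenvalues from the quadratic λ² - 13λ + 25 = 0:
  Δ = 13² - 4·25 = 169 - 100 = 69,  λ = (13 ± √69)/2 = (13 ± 8.3066)/2 ≈ 10.6533 or 2.3467.
  Sorted: λ_1 = 10.6533,  λ_2 = 5,  λ_3 = 2.3467  (check: sum = 18 = tr ✓).

Step 4 — unit eigenvector for λ_1 ≈ 10.6533: v spans the null space of (Sigma - λ_1 I), whose rows are
  r_1 = (-4.6533, -1, -2),  r_2 = (-1, -7.6533, 2),  r_3 = (-2, 2, -1.6533).
  v is orthogonal to every row, so take v ∝ r_1 × r_2 = ((-1)·(2) - (-2)·(-7.6533), (-2)·(-1) - (-4.6533)·(2), (-4.6533)·(-7.6533) - (-1)·(-1)) ≈ (-17.3066, 11.3066, 34.6132).
  Rescale (multiply by -1 so the first nonzero entry is positive): u = (17.3066, -11.3066, -34.6132).
  ||u|| = √((17.3066)² + (-11.3066)² + (-34.6132)²) = √(1625.4359) ≈ 40.3167,  v_1 = u/||u|| ≈ (0.4293, -0.2804, -0.8585) (||v_1|| = 1).

λ_1 = 10.6533,  λ_2 = 5,  λ_3 = 2.3467;  v_1 ≈ (0.4293, -0.2804, -0.8585)


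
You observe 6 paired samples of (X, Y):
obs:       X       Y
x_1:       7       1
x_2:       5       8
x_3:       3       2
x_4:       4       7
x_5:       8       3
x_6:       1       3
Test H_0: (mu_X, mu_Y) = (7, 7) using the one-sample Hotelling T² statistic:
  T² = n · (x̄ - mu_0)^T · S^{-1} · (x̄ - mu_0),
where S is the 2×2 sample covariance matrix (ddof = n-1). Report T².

Step 1 — sample mean vector:
  mean(X) = (7 + 5 + 3 + 4 + 8 + 1) / 6 = 28/6 = 4.6667
  mean(Y) = (1 + 8 + 2 + 7 + 3 + 3) / 6 = 24/6 = 4
  x̄ = (4.6667, 4),  deviation x̄ - mu_0 = (4.6667, 4) - (7, 7) = (-2.3333, -3).

Step 2 — sample covariance matrix, S[i,j] = (1/(n-1)) · Σ_k (x_{k,i} - mean_i) · (x_{k,j} - mean_j), divisor n-1 = 5:
  S[X,X] = ((2.3333)·(2.3333) + (0.3333)·(0.3333) + (-1.6667)·(-1.6667) + (-0.6667)·(-0.6667) + (3.3333)·(3.3333) + (-3.6667)·(-3.6667)) / 5 = 33.3333/5 = 6.6667
  S[X,Y] = ((2.3333)·(-3) + (0.3333)·(4) + (-1.6667)·(-2) + (-0.6667)·(3) + (3.3333)·(-1) + (-3.6667)·(-1)) / 5 = -4/5 = -0.8
  S[Y,Y] = ((-3)·(-3) + (4)·(4) + (-2)·(-2) + (3)·(3) + (-1)·(-1) + (-1)·(-1)) / 5 = 40/5 = 8
  S = [[6.6667, -0.8],
 [-0.8, 8]].

Step 3 — invert S. det(S) = 6.6667·8 - (-0.8)² = 52.6933.
  S^{-1} = (1/det) · [[d, -b], [-b, a]] = [[0.1518, 0.0152],
 [0.0152, 0.1265]].

Step 4 — quadratic form (x̄ - mu_0)^T · S^{-1} · (x̄ - mu_0):
  S^{-1} · (x̄ - mu_0) = (-0.3998, -0.415),
  (x̄ - mu_0)^T · [...] = (-2.3333)·(-0.3998) + (-3)·(-0.415) = 2.1778.

Step 5 — scale by n: T² = 6 · 2.1778 = 13.0668.

T² ≈ 13.0668


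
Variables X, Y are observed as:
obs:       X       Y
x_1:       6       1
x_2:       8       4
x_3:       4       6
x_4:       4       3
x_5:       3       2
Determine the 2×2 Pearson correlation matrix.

Step 1 — column means:
  mean(X) = (6 + 8 + 4 + 4 + 3) / 5 = 25/5 = 5
  mean(Y) = (1 + 4 + 6 + 3 + 2) / 5 = 16/5 = 3.2

Step 2 — sample variances and covariances s[i,j] = (1/(n-1)) · Σ_k (x_{k,i} - mean_i) · (x_{k,j} - mean_j), with n-1 = 4:
  s[X,X] = ((1)·(1) + (3)·(3) + (-1)·(-1) + (-1)·(-1) + (-2)·(-2)) / 4 = 16/4 = 4
  s[X,Y] = ((1)·(-2.2) + (3)·(0.8) + (-1)·(2.8) + (-1)·(-0.2) + (-2)·(-1.2)) / 4 = 0/4 = 0
  s[Y,Y] = ((-2.2)·(-2.2) + (0.8)·(0.8) + (2.8)·(2.8) + (-0.2)·(-0.2) + (-1.2)·(-1.2)) / 4 = 14.8/4 = 3.7
  Sample standard deviations s_i = √(s[i,i]):
  s(X) = √(4) = 2
  s(Y) = √(3.7) = 1.9235

Step 3 — r_{ij} = s_{ij} / (s_i · s_j):
  r[X,X] = 1 (diagonal).
  r[X,Y] = 0 / (2 · 1.9235) = 0 / 3.8471 = 0
  r[Y,Y] = 1 (diagonal).

R is symmetric with unit diagonal. Assembling:

R = [[1, 0],
 [0, 1]]


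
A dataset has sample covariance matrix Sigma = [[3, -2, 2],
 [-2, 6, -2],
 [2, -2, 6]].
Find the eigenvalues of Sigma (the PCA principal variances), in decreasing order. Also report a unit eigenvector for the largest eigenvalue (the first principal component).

Step 1 — characteristic polynomial p(λ) = det(λI - Sigma) = λ³ - tr·λ² + c_1·λ - det, where tr = trace, c_1 = sum of the principal 2×2 minors, det = det(Sigma):
  tr = 3 + 6 + 6 = 15,
  c_1 = (3·6 - (-2)²) + (3·6 - (2)²) + (6·6 - (-2)²) = 14 + 14 + 32 = 60,
  det = 3·(6·6 - (-2)²) - (-2)·((-2)·6 - (-2)·(2)) + (2)·((-2)·(-2) - 6·(2)) = 3·(32) - (-2)·(-8) + (2)·(-8) = 64.
  So p(λ) = λ³ - 15λ² + 60λ - 64.
Step 2 — look for an integer root (rational root theorem: any rational root is an integer divisor of 64). Testing λ = 4:
  p(4) = 64 - 240 + 240 - 64 = 0  ✓
  Dividing out (λ - 4): p(λ) = (λ - 4)(λ² - 11λ + 16).
Step 3 — remaining eigenvalues from the quadratic λ² - 11λ + 16 = 0:
  Δ = 11² - 4·16 = 121 - 64 = 57,  λ = (11 ± √57)/2 = (11 ± 7.5498)/2 ≈ 9.2749 or 1.7251.
  Sorted: λ_1 = 9.2749,  λ_2 = 4,  λ_3 = 1.7251  (check: sum = 15 = tr ✓).

Step 4 — unit eigenvector for λ_1 ≈ 9.2749: v spans the null space of (Sigma - λ_1 I), whose rows are
  r_1 = (-6.2749, -2, 2),  r_2 = (-2, -3.2749, -2),  r_3 = (2, -2, -3.2749).
  v is orthogonal to every row, so take v ∝ r_1 × r_2 = ((-2)·(-2) - (2)·(-3.2749), (2)·(-2) - (-6.2749)·(-2), (-6.2749)·(-3.2749) - (-2)·(-2)) ≈ (10.5498, -16.5498, 16.5498).
  Let u = (10.5498, -16.5498, 16.5498).
  ||u|| = √((10.5498)² + (-16.5498)² + (16.5498)²) = √(659.093) ≈ 25.6728,  v_1 = u/||u|| ≈ (0.4109, -0.6446, 0.6446) (||v_1|| = 1).

λ_1 = 9.2749,  λ_2 = 4,  λ_3 = 1.7251;  v_1 ≈ (0.4109, -0.6446, 0.6446)


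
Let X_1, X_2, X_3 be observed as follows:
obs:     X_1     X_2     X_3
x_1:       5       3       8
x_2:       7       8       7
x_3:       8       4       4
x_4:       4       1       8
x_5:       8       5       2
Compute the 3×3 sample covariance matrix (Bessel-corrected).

Step 1 — column means:
  mean(X_1) = (5 + 7 + 8 + 4 + 8) / 5 = 32/5 = 6.4
  mean(X_2) = (3 + 8 + 4 + 1 + 5) / 5 = 21/5 = 4.2
  mean(X_3) = (8 + 7 + 4 + 8 + 2) / 5 = 29/5 = 5.8

Step 2 — sample covariance S[i,j] = (1/(n-1)) · Σ_k (x_{k,i} - mean_i) · (x_{k,j} - mean_j), with n-1 = 4.
  S[X_1,X_1] = ((-1.4)·(-1.4) + (0.6)·(0.6) + (1.6)·(1.6) + (-2.4)·(-2.4) + (1.6)·(1.6)) / 4 = 13.2/4 = 3.3
  S[X_1,X_2] = ((-1.4)·(-1.2) + (0.6)·(3.8) + (1.6)·(-0.2) + (-2.4)·(-3.2) + (1.6)·(0.8)) / 4 = 12.6/4 = 3.15
  S[X_1,X_3] = ((-1.4)·(2.2) + (0.6)·(1.2) + (1.6)·(-1.8) + (-2.4)·(2.2) + (1.6)·(-3.8)) / 4 = -16.6/4 = -4.15
  S[X_2,X_2] = ((-1.2)·(-1.2) + (3.8)·(3.8) + (-0.2)·(-0.2) + (-3.2)·(-3.2) + (0.8)·(0.8)) / 4 = 26.8/4 = 6.7
  S[X_2,X_3] = ((-1.2)·(2.2) + (3.8)·(1.2) + (-0.2)·(-1.8) + (-3.2)·(2.2) + (0.8)·(-3.8)) / 4 = -7.8/4 = -1.95
  S[X_3,X_3] = ((2.2)·(2.2) + (1.2)·(1.2) + (-1.8)·(-1.8) + (2.2)·(2.2) + (-3.8)·(-3.8)) / 4 = 28.8/4 = 7.2

S is symmetric (S[j,i] = S[i,j]). Assembling:

S = [[3.3, 3.15, -4.15],
 [3.15, 6.7, -1.95],
 [-4.15, -1.95, 7.2]]


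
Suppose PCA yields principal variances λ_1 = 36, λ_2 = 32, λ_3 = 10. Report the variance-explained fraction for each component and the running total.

Step 1 — total variance = trace(Sigma) = Σ λ_i = 36 + 32 + 10 = 78.

Step 2 — fraction explained by component i = λ_i / Σ λ:
  PC1: 36/78 = 0.4615
  PC2: 32/78 = 0.4103
  PC3: 10/78 = 0.1282

Step 3 — cumulative fraction after k components = (λ_1 + ... + λ_k) / Σ λ:
  k = 1: 36/78 = 0.4615
  k = 2: (36 + 32)/78 = 68/78 = 0.8718
  k = 3: (36 + 32 + 10)/78 = 78/78 = 1

Summary (fraction, with percent):

explained: PC1 0.4615 (46.15%), PC2 0.4103 (41.03%), PC3 0.1282 (12.82%);  cumulative: 0.4615, 0.8718, 1


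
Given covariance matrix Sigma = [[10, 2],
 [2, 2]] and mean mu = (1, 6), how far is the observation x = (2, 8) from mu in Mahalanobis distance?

Step 1 — centre the observation: (x - mu) = (1, 2).

Step 2 — invert Sigma. det(Sigma) = 10·2 - (2)² = 16.
  Sigma^{-1} = (1/det) · [[d, -b], [-b, a]] = [[0.125, -0.125],
 [-0.125, 0.625]].

Step 3 — form the quadratic (x - mu)^T · Sigma^{-1} · (x - mu):
  Sigma^{-1} · (x - mu) = (-0.125, 1.125).
  (x - mu)^T · [Sigma^{-1} · (x - mu)] = (1)·(-0.125) + (2)·(1.125) = 2.125.

Step 4 — take square root: d = √(2.125) ≈ 1.4577.

d(x, mu) = √(2.125) ≈ 1.4577


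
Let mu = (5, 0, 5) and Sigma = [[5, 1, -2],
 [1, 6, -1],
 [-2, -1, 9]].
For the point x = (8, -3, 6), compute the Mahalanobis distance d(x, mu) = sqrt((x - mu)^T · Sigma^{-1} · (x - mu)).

Step 1 — centre the observation: (x - mu) = (3, -3, 1).

Step 2 — invert Sigma (cofactor / det for 3×3, or solve directly):
  Sigma^{-1} = [[0.2246, -0.0297, 0.0466],
 [-0.0297, 0.1737, 0.0127],
 [0.0466, 0.0127, 0.1229]].

Step 3 — form the quadratic (x - mu)^T · Sigma^{-1} · (x - mu):
  Sigma^{-1} · (x - mu) = (0.8093, -0.5975, 0.2246).
  (x - mu)^T · [Sigma^{-1} · (x - mu)] = (3)·(0.8093) + (-3)·(-0.5975) + (1)·(0.2246) = 4.4449.

Step 4 — take square root: d = √(4.4449) ≈ 2.1083.

d(x, mu) = √(4.4449) ≈ 2.1083


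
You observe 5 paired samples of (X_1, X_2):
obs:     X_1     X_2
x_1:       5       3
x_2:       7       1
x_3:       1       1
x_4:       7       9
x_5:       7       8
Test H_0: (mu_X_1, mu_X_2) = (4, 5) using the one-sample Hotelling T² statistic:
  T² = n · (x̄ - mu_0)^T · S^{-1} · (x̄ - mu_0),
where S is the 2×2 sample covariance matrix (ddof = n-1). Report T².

Step 1 — sample mean vector:
  mean(X_1) = (5 + 7 + 1 + 7 + 7) / 5 = 27/5 = 5.4
  mean(X_2) = (3 + 1 + 1 + 9 + 8) / 5 = 22/5 = 4.4
  x̄ = (5.4, 4.4),  deviation x̄ - mu_0 = (5.4, 4.4) - (4, 5) = (1.4, -0.6).

Step 2 — sample covariance matrix, S[i,j] = (1/(n-1)) · Σ_k (x_{k,i} - mean_i) · (x_{k,j} - mean_j), divisor n-1 = 4:
  S[X_1,X_1] = ((-0.4)·(-0.4) + (1.6)·(1.6) + (-4.4)·(-4.4) + (1.6)·(1.6) + (1.6)·(1.6)) / 4 = 27.2/4 = 6.8
  S[X_1,X_2] = ((-0.4)·(-1.4) + (1.6)·(-3.4) + (-4.4)·(-3.4) + (1.6)·(4.6) + (1.6)·(3.6)) / 4 = 23.2/4 = 5.8
  S[X_2,X_2] = ((-1.4)·(-1.4) + (-3.4)·(-3.4) + (-3.4)·(-3.4) + (4.6)·(4.6) + (3.6)·(3.6)) / 4 = 59.2/4 = 14.8
  S = [[6.8, 5.8],
 [5.8, 14.8]].

Step 3 — invert S. det(S) = 6.8·14.8 - (5.8)² = 67.
  S^{-1} = (1/det) · [[d, -b], [-b, a]] = [[0.2209, -0.0866],
 [-0.0866, 0.1015]].

Step 4 — quadratic form (x̄ - mu_0)^T · S^{-1} · (x̄ - mu_0):
  S^{-1} · (x̄ - mu_0) = (0.3612, -0.1821),
  (x̄ - mu_0)^T · [...] = (1.4)·(0.3612) + (-0.6)·(-0.1821) = 0.6149.

Step 5 — scale by n: T² = 5 · 0.6149 = 3.0746.

T² ≈ 3.0746


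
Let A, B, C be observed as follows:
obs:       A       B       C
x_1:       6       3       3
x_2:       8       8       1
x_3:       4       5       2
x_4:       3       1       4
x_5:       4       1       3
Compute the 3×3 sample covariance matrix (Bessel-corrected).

Step 1 — column means:
  mean(A) = (6 + 8 + 4 + 3 + 4) / 5 = 25/5 = 5
  mean(B) = (3 + 8 + 5 + 1 + 1) / 5 = 18/5 = 3.6
  mean(C) = (3 + 1 + 2 + 4 + 3) / 5 = 13/5 = 2.6

Step 2 — sample covariance S[i,j] = (1/(n-1)) · Σ_k (x_{k,i} - mean_i) · (x_{k,j} - mean_j), with n-1 = 4.
  S[A,A] = ((1)·(1) + (3)·(3) + (-1)·(-1) + (-2)·(-2) + (-1)·(-1)) / 4 = 16/4 = 4
  S[A,B] = ((1)·(-0.6) + (3)·(4.4) + (-1)·(1.4) + (-2)·(-2.6) + (-1)·(-2.6)) / 4 = 19/4 = 4.75
  S[A,C] = ((1)·(0.4) + (3)·(-1.6) + (-1)·(-0.6) + (-2)·(1.4) + (-1)·(0.4)) / 4 = -7/4 = -1.75
  S[B,B] = ((-0.6)·(-0.6) + (4.4)·(4.4) + (1.4)·(1.4) + (-2.6)·(-2.6) + (-2.6)·(-2.6)) / 4 = 35.2/4 = 8.8
  S[B,C] = ((-0.6)·(0.4) + (4.4)·(-1.6) + (1.4)·(-0.6) + (-2.6)·(1.4) + (-2.6)·(0.4)) / 4 = -12.8/4 = -3.2
  S[C,C] = ((0.4)·(0.4) + (-1.6)·(-1.6) + (-0.6)·(-0.6) + (1.4)·(1.4) + (0.4)·(0.4)) / 4 = 5.2/4 = 1.3

S is symmetric (S[j,i] = S[i,j]). Assembling:

S = [[4, 4.75, -1.75],
 [4.75, 8.8, -3.2],
 [-1.75, -3.2, 1.3]]


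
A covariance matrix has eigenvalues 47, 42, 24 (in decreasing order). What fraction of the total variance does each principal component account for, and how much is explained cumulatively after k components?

Step 1 — total variance = trace(Sigma) = Σ λ_i = 47 + 42 + 24 = 113.

Step 2 — fraction explained by component i = λ_i / Σ λ:
  PC1: 47/113 = 0.4159
  PC2: 42/113 = 0.3717
  PC3: 24/113 = 0.2124

Step 3 — cumulative fraction after k components = (λ_1 + ... + λ_k) / Σ λ:
  k = 1: 47/113 = 0.4159
  k = 2: (47 + 42)/113 = 89/113 = 0.7876
  k = 3: (47 + 42 + 24)/113 = 113/113 = 1

Summary (fraction, with percent):

explained: PC1 0.4159 (41.59%), PC2 0.3717 (37.17%), PC3 0.2124 (21.24%);  cumulative: 0.4159, 0.7876, 1


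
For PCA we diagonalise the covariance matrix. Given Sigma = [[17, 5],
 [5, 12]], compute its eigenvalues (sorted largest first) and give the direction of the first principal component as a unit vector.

Step 1 — characteristic polynomial of 2×2 Sigma:
  det(Sigma - λI) = λ² - trace · λ + det = 0.
  trace = 17 + 12 = 29, det = 17·12 - (5)² = 179.
Step 2 — discriminant:
  Δ = trace² - 4·det = 841 - 716 = 125.
Step 3 — eigenvalues:
  λ = (trace ± √Δ)/2 = (29 ± 11.1803)/2,
  λ_1 = 20.0902,  λ_2 = 8.9098.

Step 4 — unit eigenvector for λ_1: solve (Sigma - λ_1 I)v = 0. First row:
  (17 - 20.0902)·v_x + (5)·v_y = 0, i.e. (-3.0902)·v_x + (5)·v_y = 0,
  so v ∝ (b, λ_1 - a) = (5, 3.0902) = u.
  ||u|| = √((5)² + (3.0902)²) = √(34.5492) ≈ 5.8779,
  v_1 = u/||u|| ≈ (0.8507, 0.5257) (||v_1|| = 1).

λ_1 = 20.0902,  λ_2 = 8.9098;  v_1 ≈ (0.8507, 0.5257)


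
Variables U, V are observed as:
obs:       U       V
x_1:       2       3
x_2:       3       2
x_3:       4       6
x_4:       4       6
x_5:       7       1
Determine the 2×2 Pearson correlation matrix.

Step 1 — column means:
  mean(U) = (2 + 3 + 4 + 4 + 7) / 5 = 20/5 = 4
  mean(V) = (3 + 2 + 6 + 6 + 1) / 5 = 18/5 = 3.6

Step 2 — sample variances and covariances s[i,j] = (1/(n-1)) · Σ_k (x_{k,i} - mean_i) · (x_{k,j} - mean_j), with n-1 = 4:
  s[U,U] = ((-2)·(-2) + (-1)·(-1) + (0)·(0) + (0)·(0) + (3)·(3)) / 4 = 14/4 = 3.5
  s[U,V] = ((-2)·(-0.6) + (-1)·(-1.6) + (0)·(2.4) + (0)·(2.4) + (3)·(-2.6)) / 4 = -5/4 = -1.25
  s[V,V] = ((-0.6)·(-0.6) + (-1.6)·(-1.6) + (2.4)·(2.4) + (2.4)·(2.4) + (-2.6)·(-2.6)) / 4 = 21.2/4 = 5.3
  Sample standard deviations s_i = √(s[i,i]):
  s(U) = √(3.5) = 1.8708
  s(V) = √(5.3) = 2.3022

Step 3 — r_{ij} = s_{ij} / (s_i · s_j):
  r[U,U] = 1 (diagonal).
  r[U,V] = -1.25 / (1.8708 · 2.3022) = -1.25 / 4.307 = -0.2902
  r[V,V] = 1 (diagonal).

R is symmetric with unit diagonal. Assembling:

R = [[1, -0.2902],
 [-0.2902, 1]]


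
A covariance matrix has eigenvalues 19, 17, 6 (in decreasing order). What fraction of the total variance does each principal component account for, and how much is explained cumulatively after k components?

Step 1 — total variance = trace(Sigma) = Σ λ_i = 19 + 17 + 6 = 42.

Step 2 — fraction explained by component i = λ_i / Σ λ:
  PC1: 19/42 = 0.4524
  PC2: 17/42 = 0.4048
  PC3: 6/42 = 0.1429

Step 3 — cumulative fraction after k components = (λ_1 + ... + λ_k) / Σ λ:
  k = 1: 19/42 = 0.4524
  k = 2: (19 + 17)/42 = 36/42 = 0.8571
  k = 3: (19 + 17 + 6)/42 = 42/42 = 1

Summary (fraction, with percent):

explained: PC1 0.4524 (45.24%), PC2 0.4048 (40.48%), PC3 0.1429 (14.29%);  cumulative: 0.4524, 0.8571, 1


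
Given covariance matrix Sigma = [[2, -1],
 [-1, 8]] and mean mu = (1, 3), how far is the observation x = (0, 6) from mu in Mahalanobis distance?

Step 1 — centre the observation: (x - mu) = (-1, 3).

Step 2 — invert Sigma. det(Sigma) = 2·8 - (-1)² = 15.
  Sigma^{-1} = (1/det) · [[d, -b], [-b, a]] = [[0.5333, 0.0667],
 [0.0667, 0.1333]].

Step 3 — form the quadratic (x - mu)^T · Sigma^{-1} · (x - mu):
  Sigma^{-1} · (x - mu) = (-0.3333, 0.3333).
  (x - mu)^T · [Sigma^{-1} · (x - mu)] = (-1)·(-0.3333) + (3)·(0.3333) = 1.3333.

Step 4 — take square root: d = √(1.3333) ≈ 1.1547.

d(x, mu) = √(1.3333) ≈ 1.1547


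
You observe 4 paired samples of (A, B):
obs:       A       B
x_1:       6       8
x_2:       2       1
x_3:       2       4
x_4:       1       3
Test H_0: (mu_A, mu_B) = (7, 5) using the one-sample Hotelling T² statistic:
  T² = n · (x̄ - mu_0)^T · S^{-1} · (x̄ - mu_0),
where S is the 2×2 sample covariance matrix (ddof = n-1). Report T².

Step 1 — sample mean vector:
  mean(A) = (6 + 2 + 2 + 1) / 4 = 11/4 = 2.75
  mean(B) = (8 + 1 + 4 + 3) / 4 = 16/4 = 4
  x̄ = (2.75, 4),  deviation x̄ - mu_0 = (2.75, 4) - (7, 5) = (-4.25, -1).

Step 2 — sample covariance matrix, S[i,j] = (1/(n-1)) · Σ_k (x_{k,i} - mean_i) · (x_{k,j} - mean_j), divisor n-1 = 3:
  S[A,A] = ((3.25)·(3.25) + (-0.75)·(-0.75) + (-0.75)·(-0.75) + (-1.75)·(-1.75)) / 3 = 14.75/3 = 4.9167
  S[A,B] = ((3.25)·(4) + (-0.75)·(-3) + (-0.75)·(0) + (-1.75)·(-1)) / 3 = 17/3 = 5.6667
  S[B,B] = ((4)·(4) + (-3)·(-3) + (0)·(0) + (-1)·(-1)) / 3 = 26/3 = 8.6667
  S = [[4.9167, 5.6667],
 [5.6667, 8.6667]].

Step 3 — invert S. det(S) = 4.9167·8.6667 - (5.6667)² = 10.5.
  S^{-1} = (1/det) · [[d, -b], [-b, a]] = [[0.8254, -0.5397],
 [-0.5397, 0.4683]].

Step 4 — quadratic form (x̄ - mu_0)^T · S^{-1} · (x̄ - mu_0):
  S^{-1} · (x̄ - mu_0) = (-2.9683, 1.8254),
  (x̄ - mu_0)^T · [...] = (-4.25)·(-2.9683) + (-1)·(1.8254) = 10.7897.

Step 5 — scale by n: T² = 4 · 10.7897 = 43.1587.

T² ≈ 43.1587


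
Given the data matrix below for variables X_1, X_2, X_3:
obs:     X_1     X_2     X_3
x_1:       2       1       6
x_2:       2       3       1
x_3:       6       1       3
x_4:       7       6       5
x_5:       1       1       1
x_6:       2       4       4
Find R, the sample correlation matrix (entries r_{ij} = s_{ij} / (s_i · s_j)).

Step 1 — column means:
  mean(X_1) = (2 + 2 + 6 + 7 + 1 + 2) / 6 = 20/6 = 3.3333
  mean(X_2) = (1 + 3 + 1 + 6 + 1 + 4) / 6 = 16/6 = 2.6667
  mean(X_3) = (6 + 1 + 3 + 5 + 1 + 4) / 6 = 20/6 = 3.3333

Step 2 — sample variances and covariances s[i,j] = (1/(n-1)) · Σ_k (x_{k,i} - mean_i) · (x_{k,j} - mean_j), with n-1 = 5:
  s[X_1,X_1] = ((-1.3333)·(-1.3333) + (-1.3333)·(-1.3333) + (2.6667)·(2.6667) + (3.6667)·(3.6667) + (-2.3333)·(-2.3333) + (-1.3333)·(-1.3333)) / 5 = 31.3333/5 = 6.2667
  s[X_1,X_2] = ((-1.3333)·(-1.6667) + (-1.3333)·(0.3333) + (2.6667)·(-1.6667) + (3.6667)·(3.3333) + (-2.3333)·(-1.6667) + (-1.3333)·(1.3333)) / 5 = 11.6667/5 = 2.3333
  s[X_1,X_3] = ((-1.3333)·(2.6667) + (-1.3333)·(-2.3333) + (2.6667)·(-0.3333) + (3.6667)·(1.6667) + (-2.3333)·(-2.3333) + (-1.3333)·(0.6667)) / 5 = 9.3333/5 = 1.8667
  s[X_2,X_2] = ((-1.6667)·(-1.6667) + (0.3333)·(0.3333) + (-1.6667)·(-1.6667) + (3.3333)·(3.3333) + (-1.6667)·(-1.6667) + (1.3333)·(1.3333)) / 5 = 21.3333/5 = 4.2667
  s[X_2,X_3] = ((-1.6667)·(2.6667) + (0.3333)·(-2.3333) + (-1.6667)·(-0.3333) + (3.3333)·(1.6667) + (-1.6667)·(-2.3333) + (1.3333)·(0.6667)) / 5 = 5.6667/5 = 1.1333
  s[X_3,X_3] = ((2.6667)·(2.6667) + (-2.3333)·(-2.3333) + (-0.3333)·(-0.3333) + (1.6667)·(1.6667) + (-2.3333)·(-2.3333) + (0.6667)·(0.6667)) / 5 = 21.3333/5 = 4.2667
  Sample standard deviations s_i = √(s[i,i]):
  s(X_1) = √(6.2667) = 2.5033
  s(X_2) = √(4.2667) = 2.0656
  s(X_3) = √(4.2667) = 2.0656

Step 3 — r_{ij} = s_{ij} / (s_i · s_j):
  r[X_1,X_1] = 1 (diagonal).
  r[X_1,X_2] = 2.3333 / (2.5033 · 2.0656) = 2.3333 / 5.1709 = 0.4512
  r[X_1,X_3] = 1.8667 / (2.5033 · 2.0656) = 1.8667 / 5.1709 = 0.361
  r[X_2,X_2] = 1 (diagonal).
  r[X_2,X_3] = 1.1333 / (2.0656 · 2.0656) = 1.1333 / 4.2667 = 0.2656
  r[X_3,X_3] = 1 (diagonal).

R is symmetric with unit diagonal. Assembling:

R = [[1, 0.4512, 0.361],
 [0.4512, 1, 0.2656],
 [0.361, 0.2656, 1]]


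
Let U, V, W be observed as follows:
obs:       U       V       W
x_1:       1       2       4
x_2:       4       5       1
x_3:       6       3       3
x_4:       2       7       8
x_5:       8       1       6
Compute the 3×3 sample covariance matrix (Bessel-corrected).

Step 1 — column means:
  mean(U) = (1 + 4 + 6 + 2 + 8) / 5 = 21/5 = 4.2
  mean(V) = (2 + 5 + 3 + 7 + 1) / 5 = 18/5 = 3.6
  mean(W) = (4 + 1 + 3 + 8 + 6) / 5 = 22/5 = 4.4

Step 2 — sample covariance S[i,j] = (1/(n-1)) · Σ_k (x_{k,i} - mean_i) · (x_{k,j} - mean_j), with n-1 = 4.
  S[U,U] = ((-3.2)·(-3.2) + (-0.2)·(-0.2) + (1.8)·(1.8) + (-2.2)·(-2.2) + (3.8)·(3.8)) / 4 = 32.8/4 = 8.2
  S[U,V] = ((-3.2)·(-1.6) + (-0.2)·(1.4) + (1.8)·(-0.6) + (-2.2)·(3.4) + (3.8)·(-2.6)) / 4 = -13.6/4 = -3.4
  S[U,W] = ((-3.2)·(-0.4) + (-0.2)·(-3.4) + (1.8)·(-1.4) + (-2.2)·(3.6) + (3.8)·(1.6)) / 4 = -2.4/4 = -0.6
  S[V,V] = ((-1.6)·(-1.6) + (1.4)·(1.4) + (-0.6)·(-0.6) + (3.4)·(3.4) + (-2.6)·(-2.6)) / 4 = 23.2/4 = 5.8
  S[V,W] = ((-1.6)·(-0.4) + (1.4)·(-3.4) + (-0.6)·(-1.4) + (3.4)·(3.6) + (-2.6)·(1.6)) / 4 = 4.8/4 = 1.2
  S[W,W] = ((-0.4)·(-0.4) + (-3.4)·(-3.4) + (-1.4)·(-1.4) + (3.6)·(3.6) + (1.6)·(1.6)) / 4 = 29.2/4 = 7.3

S is symmetric (S[j,i] = S[i,j]). Assembling:

S = [[8.2, -3.4, -0.6],
 [-3.4, 5.8, 1.2],
 [-0.6, 1.2, 7.3]]


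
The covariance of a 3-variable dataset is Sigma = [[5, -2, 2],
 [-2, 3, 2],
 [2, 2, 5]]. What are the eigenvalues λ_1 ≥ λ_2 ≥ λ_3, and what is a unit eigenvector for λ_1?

Step 1 — characteristic polynomial p(λ) = det(λI - Sigma) = λ³ - tr·λ² + c_1·λ - det, where tr = trace, c_1 = sum of the principal 2×2 minors, det = det(Sigma):
  tr = 5 + 3 + 5 = 13,
  c_1 = (5·3 - (-2)²) + (5·5 - (2)²) + (3·5 - (2)²) = 11 + 21 + 11 = 43,
  det = 5·(3·5 - (2)²) - (-2)·((-2)·5 - (2)·(2)) + (2)·((-2)·(2) - 3·(2)) = 5·(11) - (-2)·(-14) + (2)·(-10) = 7.
  So p(λ) = λ³ - 13λ² + 43λ - 7.
Step 2 — look for an integer root (rational root theorem: any rational root is an integer divisor of 7). Testing λ = 7:
  p(7) = 343 - 637 + 301 - 7 = 0  ✓
  Dividing out (λ - 7): p(λ) = (λ - 7)(λ² - 6λ + 1).
Step 3 — remaining eigenvalues from the quadratic λ² - 6λ + 1 = 0:
  Δ = 6² - 4·1 = 36 - 4 = 32,  λ = (6 ± √32)/2 = (6 ± 5.6569)/2 ≈ 5.8284 or 0.1716.
  Sorted: λ_1 = 7,  λ_2 = 5.8284,  λ_3 = 0.1716  (check: sum = 13 = tr ✓).

Step 4 — unit eigenvector for λ_1 = 7: v spans the null space of (Sigma - λ_1 I), whose rows are
  r_1 = (-2, -2, 2),  r_2 = (-2, -4, 2),  r_3 = (2, 2, -2).
  v is orthogonal to every row, so take v ∝ r_1 × r_2 = ((-2)·(2) - (2)·(-4), (2)·(-2) - (-2)·(2), (-2)·(-4) - (-2)·(-2)) = (4, 0, 4).
  Rescale (divide by 4): u = (1, 0, 1).
  ||u|| = √((1)² + (0)² + (1)²) = √(2) ≈ 1.4142,  v_1 = u/||u|| ≈ (0.7071, 0, 0.7071) (||v_1|| = 1).

λ_1 = 7,  λ_2 = 5.8284,  λ_3 = 0.1716;  v_1 ≈ (0.7071, 0, 0.7071)


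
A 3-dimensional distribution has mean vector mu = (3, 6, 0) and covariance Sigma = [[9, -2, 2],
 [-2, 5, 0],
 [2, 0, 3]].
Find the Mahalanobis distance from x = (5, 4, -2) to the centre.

Step 1 — centre the observation: (x - mu) = (2, -2, -2).

Step 2 — invert Sigma (cofactor / det for 3×3, or solve directly):
  Sigma^{-1} = [[0.1456, 0.0583, -0.0971],
 [0.0583, 0.2233, -0.0388],
 [-0.0971, -0.0388, 0.3981]].

Step 3 — form the quadratic (x - mu)^T · Sigma^{-1} · (x - mu):
  Sigma^{-1} · (x - mu) = (0.3689, -0.2524, -0.9126).
  (x - mu)^T · [Sigma^{-1} · (x - mu)] = (2)·(0.3689) + (-2)·(-0.2524) + (-2)·(-0.9126) = 3.068.

Step 4 — take square root: d = √(3.068) ≈ 1.7516.

d(x, mu) = √(3.068) ≈ 1.7516


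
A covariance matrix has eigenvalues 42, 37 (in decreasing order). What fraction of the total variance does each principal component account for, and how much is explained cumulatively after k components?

Step 1 — total variance = trace(Sigma) = Σ λ_i = 42 + 37 = 79.

Step 2 — fraction explained by component i = λ_i / Σ λ:
  PC1: 42/79 = 0.5316
  PC2: 37/79 = 0.4684

Step 3 — cumulative fraction after k components = (λ_1 + ... + λ_k) / Σ λ:
  k = 1: 42/79 = 0.5316
  k = 2: (42 + 37)/79 = 79/79 = 1

Summary (fraction, with percent):

explained: PC1 0.5316 (53.16%), PC2 0.4684 (46.84%);  cumulative: 0.5316, 1
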